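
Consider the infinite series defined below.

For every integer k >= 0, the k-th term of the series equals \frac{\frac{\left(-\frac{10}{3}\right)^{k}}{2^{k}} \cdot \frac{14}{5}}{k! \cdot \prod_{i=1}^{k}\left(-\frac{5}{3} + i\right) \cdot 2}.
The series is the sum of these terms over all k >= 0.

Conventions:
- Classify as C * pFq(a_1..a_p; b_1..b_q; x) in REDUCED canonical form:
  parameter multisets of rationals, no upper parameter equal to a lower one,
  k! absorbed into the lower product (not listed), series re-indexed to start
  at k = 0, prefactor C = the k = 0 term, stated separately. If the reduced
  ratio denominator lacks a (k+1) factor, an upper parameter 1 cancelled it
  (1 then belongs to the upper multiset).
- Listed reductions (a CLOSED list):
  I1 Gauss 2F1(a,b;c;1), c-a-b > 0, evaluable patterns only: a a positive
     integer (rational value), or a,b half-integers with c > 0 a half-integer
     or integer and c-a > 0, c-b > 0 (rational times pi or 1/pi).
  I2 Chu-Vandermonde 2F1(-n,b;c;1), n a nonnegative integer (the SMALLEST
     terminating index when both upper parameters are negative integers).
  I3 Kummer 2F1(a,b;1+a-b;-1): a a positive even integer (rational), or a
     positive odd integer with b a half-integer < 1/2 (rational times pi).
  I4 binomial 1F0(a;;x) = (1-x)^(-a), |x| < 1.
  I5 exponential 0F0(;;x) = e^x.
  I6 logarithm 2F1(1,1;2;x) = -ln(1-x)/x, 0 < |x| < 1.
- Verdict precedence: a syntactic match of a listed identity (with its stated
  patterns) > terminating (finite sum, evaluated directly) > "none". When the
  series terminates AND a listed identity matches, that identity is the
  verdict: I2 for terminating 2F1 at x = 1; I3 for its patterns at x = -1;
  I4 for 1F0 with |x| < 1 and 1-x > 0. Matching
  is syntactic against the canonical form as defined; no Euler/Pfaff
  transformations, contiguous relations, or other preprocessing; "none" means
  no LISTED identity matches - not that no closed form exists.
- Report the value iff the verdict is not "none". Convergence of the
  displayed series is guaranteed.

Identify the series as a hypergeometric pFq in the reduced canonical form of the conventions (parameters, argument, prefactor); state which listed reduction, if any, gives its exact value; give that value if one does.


At argument -\frac{5}{3}: a 0F1 with upper {-}, lower {-\frac{2}{3}}, scaled by C = \frac{7}{5}. Verdict: none (x = -\frac{5}{3}): each listed identity misses the multisets {-} ; {-\frac{2}{3}}.

Key observation: t_0 being \frac{7}{5}, the constant factors (C = 7/5, x = -5/3) combine into one prefactor.
Adjacent-term ratio: r(k) = -\frac{5}{3} * 1 / [(k-\frac{2}{3}) (k+1)] - rational in k, leading ratio -\frac{5}{3}; with t_0 = \frac{7}{5}, classification follows.


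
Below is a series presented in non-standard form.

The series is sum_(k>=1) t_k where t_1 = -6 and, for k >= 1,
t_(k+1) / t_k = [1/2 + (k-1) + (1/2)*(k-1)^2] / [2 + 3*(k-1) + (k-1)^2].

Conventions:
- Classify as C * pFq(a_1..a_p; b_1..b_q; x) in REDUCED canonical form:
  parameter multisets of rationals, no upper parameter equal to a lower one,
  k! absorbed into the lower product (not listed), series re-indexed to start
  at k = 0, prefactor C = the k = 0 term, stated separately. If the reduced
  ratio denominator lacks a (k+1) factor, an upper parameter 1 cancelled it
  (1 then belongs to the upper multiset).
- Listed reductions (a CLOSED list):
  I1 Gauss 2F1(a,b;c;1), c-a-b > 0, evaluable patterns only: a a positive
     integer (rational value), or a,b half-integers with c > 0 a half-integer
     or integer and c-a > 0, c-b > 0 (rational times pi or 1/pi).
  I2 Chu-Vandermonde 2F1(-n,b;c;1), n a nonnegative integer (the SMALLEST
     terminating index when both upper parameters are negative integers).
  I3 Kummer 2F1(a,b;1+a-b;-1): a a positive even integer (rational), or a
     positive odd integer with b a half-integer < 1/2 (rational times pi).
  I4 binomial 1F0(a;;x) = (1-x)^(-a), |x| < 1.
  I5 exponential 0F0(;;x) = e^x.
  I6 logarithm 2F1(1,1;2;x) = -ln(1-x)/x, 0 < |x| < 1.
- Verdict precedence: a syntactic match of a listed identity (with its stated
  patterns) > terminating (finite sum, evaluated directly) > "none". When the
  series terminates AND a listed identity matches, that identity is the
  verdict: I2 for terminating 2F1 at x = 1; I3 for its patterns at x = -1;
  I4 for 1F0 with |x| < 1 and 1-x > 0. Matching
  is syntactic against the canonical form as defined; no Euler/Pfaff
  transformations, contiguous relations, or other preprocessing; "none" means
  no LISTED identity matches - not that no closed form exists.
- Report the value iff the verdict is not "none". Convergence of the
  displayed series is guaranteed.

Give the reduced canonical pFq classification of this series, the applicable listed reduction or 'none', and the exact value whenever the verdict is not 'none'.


This is -6 * 2F1(1, 1; 2; 1/2) in reduced canonical form. Verdict (x = 1/2): the logarithmic series (I6) applies (the logarithm: parameters (1,1;2), x = 1/2). Hence: 12 * ln(1/2).

Structural cue: from the first term -6: the expanded ratio factors over Q; prefactor -6, roots give parameters.
Term ratio: r(k) = (1/2) * (k+1) (k+1) / [(k+2) (k+1)] - rational in k. x = (1/2); t_0 = -6; negate the roots.


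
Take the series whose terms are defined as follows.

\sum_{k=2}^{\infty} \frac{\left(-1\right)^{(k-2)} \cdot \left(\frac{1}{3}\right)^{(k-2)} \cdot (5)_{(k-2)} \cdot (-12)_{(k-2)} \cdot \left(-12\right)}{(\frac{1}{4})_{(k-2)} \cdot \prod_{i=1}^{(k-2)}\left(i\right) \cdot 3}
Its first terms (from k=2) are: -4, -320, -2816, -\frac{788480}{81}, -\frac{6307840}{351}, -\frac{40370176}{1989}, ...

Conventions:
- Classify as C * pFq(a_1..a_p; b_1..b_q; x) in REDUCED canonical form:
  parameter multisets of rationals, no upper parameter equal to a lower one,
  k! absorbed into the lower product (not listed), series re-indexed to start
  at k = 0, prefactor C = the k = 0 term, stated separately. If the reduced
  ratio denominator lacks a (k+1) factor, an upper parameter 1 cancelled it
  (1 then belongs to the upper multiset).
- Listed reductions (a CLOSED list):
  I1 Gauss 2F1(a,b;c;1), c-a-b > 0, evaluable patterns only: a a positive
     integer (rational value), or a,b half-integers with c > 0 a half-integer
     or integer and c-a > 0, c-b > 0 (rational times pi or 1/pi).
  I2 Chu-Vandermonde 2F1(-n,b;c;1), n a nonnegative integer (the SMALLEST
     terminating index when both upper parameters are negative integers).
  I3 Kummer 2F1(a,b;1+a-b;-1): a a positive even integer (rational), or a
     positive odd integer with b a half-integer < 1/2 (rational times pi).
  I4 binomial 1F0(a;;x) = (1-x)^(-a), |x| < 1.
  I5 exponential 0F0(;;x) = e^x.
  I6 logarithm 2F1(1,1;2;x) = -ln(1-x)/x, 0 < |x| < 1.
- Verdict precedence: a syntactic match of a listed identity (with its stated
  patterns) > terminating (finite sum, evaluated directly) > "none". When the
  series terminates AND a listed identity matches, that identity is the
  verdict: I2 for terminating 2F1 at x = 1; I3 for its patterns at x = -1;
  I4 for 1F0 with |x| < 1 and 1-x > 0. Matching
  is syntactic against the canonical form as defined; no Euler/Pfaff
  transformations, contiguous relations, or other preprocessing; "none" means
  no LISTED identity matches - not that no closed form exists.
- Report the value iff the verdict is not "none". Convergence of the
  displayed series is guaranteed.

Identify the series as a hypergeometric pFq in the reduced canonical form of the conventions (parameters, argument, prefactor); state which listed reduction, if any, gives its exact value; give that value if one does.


With C = -4: the canonical form is 2F1(-12, 5; \frac{1}{4}; -\frac{1}{3}). Verdict: terminating. (-12)_k vanishes past k = 12, leaving a 13-term sum, computed directly. Hence: -\frac{1194379962508950524}{15500730434319}.

Key step: from the first term -4: the (-1)^k factor (C = -4) folds into the argument's sign.
Step ratio: r(k) = -\frac{1}{3} * (k-12) (k+5) / [(k+\frac{1}{4}) (k+1)] - rational in k. x = -\frac{1}{3}; t_0 = -4; negate the roots.


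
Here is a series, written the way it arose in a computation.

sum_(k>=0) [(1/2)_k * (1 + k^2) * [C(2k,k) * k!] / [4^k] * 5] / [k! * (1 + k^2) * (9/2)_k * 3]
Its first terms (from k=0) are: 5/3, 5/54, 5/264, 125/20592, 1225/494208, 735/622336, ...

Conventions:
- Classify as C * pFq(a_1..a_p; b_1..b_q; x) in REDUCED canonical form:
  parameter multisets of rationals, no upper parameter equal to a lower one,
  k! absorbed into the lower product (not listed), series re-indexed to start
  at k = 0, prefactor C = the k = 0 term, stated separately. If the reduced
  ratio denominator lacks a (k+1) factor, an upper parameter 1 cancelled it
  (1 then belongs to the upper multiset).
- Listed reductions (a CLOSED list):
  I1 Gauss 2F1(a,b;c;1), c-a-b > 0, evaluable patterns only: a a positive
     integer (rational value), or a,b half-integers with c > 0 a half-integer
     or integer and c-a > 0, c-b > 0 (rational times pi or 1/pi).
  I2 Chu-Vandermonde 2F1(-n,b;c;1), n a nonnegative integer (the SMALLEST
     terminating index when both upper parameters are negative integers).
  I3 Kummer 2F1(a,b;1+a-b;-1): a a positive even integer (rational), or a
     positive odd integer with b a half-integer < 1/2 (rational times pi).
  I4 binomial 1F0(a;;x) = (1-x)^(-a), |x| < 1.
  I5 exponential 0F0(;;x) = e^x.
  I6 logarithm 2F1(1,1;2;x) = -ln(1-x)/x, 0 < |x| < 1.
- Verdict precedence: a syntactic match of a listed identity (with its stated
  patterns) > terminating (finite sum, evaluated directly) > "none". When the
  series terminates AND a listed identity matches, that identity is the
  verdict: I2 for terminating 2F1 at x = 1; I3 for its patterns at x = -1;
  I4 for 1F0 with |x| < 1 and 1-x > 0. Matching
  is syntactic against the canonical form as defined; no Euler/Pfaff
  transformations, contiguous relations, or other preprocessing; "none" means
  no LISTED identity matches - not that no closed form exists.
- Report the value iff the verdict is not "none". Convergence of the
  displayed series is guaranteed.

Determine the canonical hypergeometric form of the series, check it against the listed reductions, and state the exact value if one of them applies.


At argument 1: a 2F1 with upper {1/2, 1/2}, lower {9/2}, scaled by C = 5/3. Verdict: Gauss's theorem I1 (half-integer case) fires (x = 1; upper {1/2, 1/2} half-integers, c = 9/2 in the evaluable pattern). Value: (875/1536) * pi.

Structural cue: t_0 being 5/3, C(2k,k) (C = 5/3) equals 4^k (1/2)_k / k!.
Step ratio: r(k) = 1 * (k+1/2) (k+1/2) / [(k+9/2) (k+1)] - rational; roots negated = parameters, x = 1, C = 5/3.


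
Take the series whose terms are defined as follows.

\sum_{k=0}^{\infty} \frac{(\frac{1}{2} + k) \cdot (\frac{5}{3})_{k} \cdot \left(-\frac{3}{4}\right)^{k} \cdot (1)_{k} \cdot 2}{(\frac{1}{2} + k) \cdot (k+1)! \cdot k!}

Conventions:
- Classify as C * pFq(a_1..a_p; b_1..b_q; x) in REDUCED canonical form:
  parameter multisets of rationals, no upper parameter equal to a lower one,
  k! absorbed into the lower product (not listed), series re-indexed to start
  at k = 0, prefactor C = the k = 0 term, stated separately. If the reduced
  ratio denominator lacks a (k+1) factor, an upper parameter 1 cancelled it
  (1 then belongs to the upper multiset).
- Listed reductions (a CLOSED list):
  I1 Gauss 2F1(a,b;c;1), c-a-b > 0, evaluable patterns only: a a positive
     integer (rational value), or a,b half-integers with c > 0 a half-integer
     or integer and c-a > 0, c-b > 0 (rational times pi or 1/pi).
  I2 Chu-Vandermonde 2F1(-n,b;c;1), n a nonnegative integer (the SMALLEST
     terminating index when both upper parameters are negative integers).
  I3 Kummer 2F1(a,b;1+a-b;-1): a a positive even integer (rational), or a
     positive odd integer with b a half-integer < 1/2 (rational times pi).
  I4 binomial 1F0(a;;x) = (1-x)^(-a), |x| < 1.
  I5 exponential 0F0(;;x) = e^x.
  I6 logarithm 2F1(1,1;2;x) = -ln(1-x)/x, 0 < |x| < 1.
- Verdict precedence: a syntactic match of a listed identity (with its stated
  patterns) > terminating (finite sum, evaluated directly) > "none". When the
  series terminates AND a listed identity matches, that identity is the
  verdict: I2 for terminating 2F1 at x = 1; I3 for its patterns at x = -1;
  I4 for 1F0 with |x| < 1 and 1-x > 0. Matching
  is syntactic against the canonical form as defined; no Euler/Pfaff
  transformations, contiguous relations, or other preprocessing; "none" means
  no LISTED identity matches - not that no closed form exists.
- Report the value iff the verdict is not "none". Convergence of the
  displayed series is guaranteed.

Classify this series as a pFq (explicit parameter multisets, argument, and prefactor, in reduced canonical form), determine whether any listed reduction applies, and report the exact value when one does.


Structural cue: t_0 being 2, the denominator's factorial ratio (prefactor 2) is a lower Pochhammer.
Adjacent-term ratio: r(k) = -\frac{3}{4} * (k+1) (k+\frac{5}{3}) / [(k+2) (k+1)] - poly over poly, x = -\frac{3}{4} from leading terms; C = 2 at k = 0.

Classification (C = 2): 2F1 with upper {1, \frac{5}{3}}, lower {2}, argument x = -\frac{3}{4}. Verdict: none - this 2F1 at x = -\frac{3}{4} matches no listed pattern, and upper {1, \frac{5}{3}} holds no stopper.


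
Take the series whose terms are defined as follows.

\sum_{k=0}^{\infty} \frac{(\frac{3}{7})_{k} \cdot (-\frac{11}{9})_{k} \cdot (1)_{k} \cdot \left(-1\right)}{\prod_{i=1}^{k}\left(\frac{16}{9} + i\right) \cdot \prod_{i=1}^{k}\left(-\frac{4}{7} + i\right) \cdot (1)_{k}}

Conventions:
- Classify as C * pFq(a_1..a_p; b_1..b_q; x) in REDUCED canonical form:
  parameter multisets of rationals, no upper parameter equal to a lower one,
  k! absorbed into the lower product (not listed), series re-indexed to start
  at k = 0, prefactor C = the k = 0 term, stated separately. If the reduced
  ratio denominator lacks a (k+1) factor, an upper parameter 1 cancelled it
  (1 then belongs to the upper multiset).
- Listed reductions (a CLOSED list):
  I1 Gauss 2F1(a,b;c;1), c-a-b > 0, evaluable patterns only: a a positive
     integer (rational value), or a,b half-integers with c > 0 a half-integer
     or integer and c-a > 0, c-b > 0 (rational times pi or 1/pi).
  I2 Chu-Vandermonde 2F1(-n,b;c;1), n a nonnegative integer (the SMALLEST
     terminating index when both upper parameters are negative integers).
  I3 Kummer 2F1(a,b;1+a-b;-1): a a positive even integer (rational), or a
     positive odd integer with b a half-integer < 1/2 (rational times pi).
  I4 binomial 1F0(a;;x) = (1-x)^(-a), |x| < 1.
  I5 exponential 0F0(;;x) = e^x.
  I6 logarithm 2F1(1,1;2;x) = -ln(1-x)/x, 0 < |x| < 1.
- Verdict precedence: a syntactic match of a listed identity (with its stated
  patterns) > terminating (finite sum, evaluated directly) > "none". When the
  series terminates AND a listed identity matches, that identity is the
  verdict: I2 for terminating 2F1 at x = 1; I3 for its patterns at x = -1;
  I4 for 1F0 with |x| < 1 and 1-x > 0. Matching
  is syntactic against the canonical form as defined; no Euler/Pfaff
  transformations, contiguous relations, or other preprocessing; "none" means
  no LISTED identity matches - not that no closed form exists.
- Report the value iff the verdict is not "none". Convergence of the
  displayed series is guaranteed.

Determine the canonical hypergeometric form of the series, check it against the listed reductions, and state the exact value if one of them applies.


With C = -1: the canonical form is 2F1(-\frac{11}{9}, 1; \frac{25}{9}; 1). Verdict (x = 1): the Gauss summation I1 applies (x = 1: the Gamma ratio telescopes since c-a-b = 3 > 0 and a = 1 in Z>0). Hence: -\frac{16}{27}.

Key observation: x = 1 and (1)_k (C = -1) is k! itself.
Step ratio: r(k) = 1 * (k-\frac{11}{9}) (k+1) / [(k+\frac{25}{9}) (k+1)] - rational in k. x = 1; t_0 = -1; negate the roots.


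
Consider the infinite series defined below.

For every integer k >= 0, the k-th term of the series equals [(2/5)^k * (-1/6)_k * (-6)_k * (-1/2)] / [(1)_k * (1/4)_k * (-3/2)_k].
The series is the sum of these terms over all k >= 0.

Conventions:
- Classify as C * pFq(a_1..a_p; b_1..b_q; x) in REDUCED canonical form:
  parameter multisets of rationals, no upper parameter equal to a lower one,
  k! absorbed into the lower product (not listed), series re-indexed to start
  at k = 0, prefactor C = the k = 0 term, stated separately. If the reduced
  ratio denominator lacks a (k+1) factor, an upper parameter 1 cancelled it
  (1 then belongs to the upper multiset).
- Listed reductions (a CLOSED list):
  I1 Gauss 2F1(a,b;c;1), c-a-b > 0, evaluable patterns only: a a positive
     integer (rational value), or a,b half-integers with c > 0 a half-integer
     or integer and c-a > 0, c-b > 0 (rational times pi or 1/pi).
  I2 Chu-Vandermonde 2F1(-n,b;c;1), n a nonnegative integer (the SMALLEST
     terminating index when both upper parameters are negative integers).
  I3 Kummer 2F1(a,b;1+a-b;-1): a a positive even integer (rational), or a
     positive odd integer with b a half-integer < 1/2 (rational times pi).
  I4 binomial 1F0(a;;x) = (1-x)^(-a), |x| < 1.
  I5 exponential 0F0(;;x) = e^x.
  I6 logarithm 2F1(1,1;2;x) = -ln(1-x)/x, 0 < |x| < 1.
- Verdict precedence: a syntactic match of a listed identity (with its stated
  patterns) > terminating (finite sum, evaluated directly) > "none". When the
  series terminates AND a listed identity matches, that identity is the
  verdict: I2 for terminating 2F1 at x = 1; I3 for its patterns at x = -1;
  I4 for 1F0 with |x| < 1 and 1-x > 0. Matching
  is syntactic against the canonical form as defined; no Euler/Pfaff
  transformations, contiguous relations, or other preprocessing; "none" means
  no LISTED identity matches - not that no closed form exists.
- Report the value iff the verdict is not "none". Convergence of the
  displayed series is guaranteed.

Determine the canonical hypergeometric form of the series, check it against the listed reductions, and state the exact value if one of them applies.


Structural cue: with t_0 = -1/2, (1)_k (C = -1/2, x = 2/5) is k! itself.
Term ratio: r(k) = (2/5) * (k-6) (k-1/6) / [(k-3/2) (k+1/4) (k+1)] ; factor over Q: parameters, x = (2/5), and C = -1/2.

Canonical form: C = -1/2 times 2F2 with upper {-6, -1/6}, lower {-3/2, 1/4}, x = 2/5. Verdict: terminating - upper -6 stops the sum at k = 6; the 7 terms are added exactly. Its exact value is 4020788986733/17631662343750.


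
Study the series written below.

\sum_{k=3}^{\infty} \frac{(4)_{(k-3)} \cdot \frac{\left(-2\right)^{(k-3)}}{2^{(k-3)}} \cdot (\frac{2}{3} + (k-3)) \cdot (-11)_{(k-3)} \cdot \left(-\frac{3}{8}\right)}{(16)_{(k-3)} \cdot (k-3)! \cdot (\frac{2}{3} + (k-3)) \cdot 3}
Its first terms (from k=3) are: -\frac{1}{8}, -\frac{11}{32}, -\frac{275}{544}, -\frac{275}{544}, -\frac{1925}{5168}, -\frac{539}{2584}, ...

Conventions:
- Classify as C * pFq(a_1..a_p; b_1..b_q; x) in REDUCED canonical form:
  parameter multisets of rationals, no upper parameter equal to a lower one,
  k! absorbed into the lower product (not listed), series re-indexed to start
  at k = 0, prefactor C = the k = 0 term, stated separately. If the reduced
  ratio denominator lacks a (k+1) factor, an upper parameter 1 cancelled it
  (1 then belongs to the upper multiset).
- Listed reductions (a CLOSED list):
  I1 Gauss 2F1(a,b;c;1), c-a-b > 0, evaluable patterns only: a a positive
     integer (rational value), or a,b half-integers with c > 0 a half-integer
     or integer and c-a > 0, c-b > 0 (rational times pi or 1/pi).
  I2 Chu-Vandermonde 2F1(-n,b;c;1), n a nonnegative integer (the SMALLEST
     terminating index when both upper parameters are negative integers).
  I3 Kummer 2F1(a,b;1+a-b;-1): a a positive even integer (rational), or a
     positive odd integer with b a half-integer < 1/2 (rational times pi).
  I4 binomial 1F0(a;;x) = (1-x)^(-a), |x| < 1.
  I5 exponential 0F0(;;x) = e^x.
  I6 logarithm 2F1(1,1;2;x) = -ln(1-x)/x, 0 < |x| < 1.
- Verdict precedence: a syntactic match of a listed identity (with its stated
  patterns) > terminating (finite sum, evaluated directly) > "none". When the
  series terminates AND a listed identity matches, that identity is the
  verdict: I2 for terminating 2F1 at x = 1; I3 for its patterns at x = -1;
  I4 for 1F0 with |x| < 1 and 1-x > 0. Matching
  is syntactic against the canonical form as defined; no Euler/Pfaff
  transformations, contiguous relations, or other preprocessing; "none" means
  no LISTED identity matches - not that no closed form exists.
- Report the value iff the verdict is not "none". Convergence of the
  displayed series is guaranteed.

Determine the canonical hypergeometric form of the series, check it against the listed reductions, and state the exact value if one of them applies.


The series (x = -1) is 2F1: upper {-11, 4}, lower {16}, prefactor -\frac{1}{8}. Verdict: this is Kummer (I3) (x = -1; c = 16 equals 1+a-b for upper {-11, 4}: listed pattern). Value: -\frac{35}{16}.

Key observation: t_0 being -\frac{1}{8}, the two k-th powers (C = -1/8) combine into one argument.
Term ratio: r(k) = -1 * (k-11) (k+4) / [(k+16) (k+1)] - rational in k, leading ratio -1; with t_0 = -\frac{1}{8}, classification follows.


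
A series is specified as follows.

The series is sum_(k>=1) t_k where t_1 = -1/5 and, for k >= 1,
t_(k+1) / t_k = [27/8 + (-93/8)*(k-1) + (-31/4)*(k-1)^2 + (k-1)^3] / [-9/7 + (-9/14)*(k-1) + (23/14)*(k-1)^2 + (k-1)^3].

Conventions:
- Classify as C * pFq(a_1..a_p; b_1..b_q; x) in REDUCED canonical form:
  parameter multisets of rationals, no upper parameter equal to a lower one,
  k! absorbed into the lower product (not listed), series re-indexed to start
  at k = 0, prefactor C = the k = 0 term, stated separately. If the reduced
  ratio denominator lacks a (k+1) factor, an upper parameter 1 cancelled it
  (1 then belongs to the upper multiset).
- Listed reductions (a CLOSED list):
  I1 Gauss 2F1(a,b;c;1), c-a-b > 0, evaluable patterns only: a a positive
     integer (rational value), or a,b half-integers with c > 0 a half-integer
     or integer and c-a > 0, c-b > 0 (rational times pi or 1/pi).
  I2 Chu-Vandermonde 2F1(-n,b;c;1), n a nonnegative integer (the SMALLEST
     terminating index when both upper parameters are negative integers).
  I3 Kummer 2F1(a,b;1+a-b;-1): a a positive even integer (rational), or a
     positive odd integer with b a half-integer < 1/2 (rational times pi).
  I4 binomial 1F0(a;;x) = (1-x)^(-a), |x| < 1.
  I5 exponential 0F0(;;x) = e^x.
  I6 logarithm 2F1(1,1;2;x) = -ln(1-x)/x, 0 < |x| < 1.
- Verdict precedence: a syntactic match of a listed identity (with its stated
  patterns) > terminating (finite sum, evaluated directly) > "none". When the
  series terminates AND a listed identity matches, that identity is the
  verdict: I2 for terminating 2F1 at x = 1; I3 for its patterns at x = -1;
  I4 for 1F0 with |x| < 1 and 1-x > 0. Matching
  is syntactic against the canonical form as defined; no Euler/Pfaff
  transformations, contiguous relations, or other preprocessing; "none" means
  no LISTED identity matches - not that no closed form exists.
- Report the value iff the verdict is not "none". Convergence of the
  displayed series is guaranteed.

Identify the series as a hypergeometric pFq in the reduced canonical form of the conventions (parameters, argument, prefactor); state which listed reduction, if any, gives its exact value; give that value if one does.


The tell: with t_0 = -1/5, the expanded ratio factors over Q; C = -1/5, roots give parameters.
Adjacent-term ratio: r(k) = 1 * (k-9) (k-1/4) / [(k-6/7) (k+1)] ; factor over Q: parameters, x = 1, and C = -1/5.

The series (x = 1) is 2F1: upper {-9, -1/4}, lower {-6/7}, prefactor -1/5. Verdict: Vandermonde's identity (I2) matches (terminating 2F1 at x = 1 with n = 9, b = -1/4, c = -6/7). Its exact value is -7170713126551/10460594176000.


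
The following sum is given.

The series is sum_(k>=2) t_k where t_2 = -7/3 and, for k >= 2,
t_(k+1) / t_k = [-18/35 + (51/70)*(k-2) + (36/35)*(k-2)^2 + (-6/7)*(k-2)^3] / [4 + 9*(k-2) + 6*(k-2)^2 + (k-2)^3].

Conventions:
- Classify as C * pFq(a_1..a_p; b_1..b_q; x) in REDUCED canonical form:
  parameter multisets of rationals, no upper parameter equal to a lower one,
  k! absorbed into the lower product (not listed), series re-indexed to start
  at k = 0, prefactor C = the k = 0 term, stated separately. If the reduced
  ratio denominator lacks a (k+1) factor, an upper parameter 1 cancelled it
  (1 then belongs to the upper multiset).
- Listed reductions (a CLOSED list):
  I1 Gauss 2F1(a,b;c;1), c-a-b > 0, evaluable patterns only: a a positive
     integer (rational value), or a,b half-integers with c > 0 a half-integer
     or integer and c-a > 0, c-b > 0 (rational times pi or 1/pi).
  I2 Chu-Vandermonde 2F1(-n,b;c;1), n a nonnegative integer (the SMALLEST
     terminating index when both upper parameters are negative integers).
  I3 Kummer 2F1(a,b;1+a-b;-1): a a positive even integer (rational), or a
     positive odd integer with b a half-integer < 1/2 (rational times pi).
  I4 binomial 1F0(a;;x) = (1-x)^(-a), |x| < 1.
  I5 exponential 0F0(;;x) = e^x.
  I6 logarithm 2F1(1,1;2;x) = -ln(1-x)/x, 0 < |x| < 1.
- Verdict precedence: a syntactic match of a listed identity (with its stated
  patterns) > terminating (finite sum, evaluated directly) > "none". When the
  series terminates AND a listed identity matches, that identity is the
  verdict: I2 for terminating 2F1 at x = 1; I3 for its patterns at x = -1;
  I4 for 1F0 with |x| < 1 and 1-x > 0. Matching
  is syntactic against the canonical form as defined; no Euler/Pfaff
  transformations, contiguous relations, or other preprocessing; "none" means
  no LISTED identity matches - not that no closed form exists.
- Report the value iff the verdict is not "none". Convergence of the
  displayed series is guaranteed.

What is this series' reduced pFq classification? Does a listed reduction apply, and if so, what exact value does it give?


Classification (C = -7/3): 3F2 with upper {-3/2, -1/2, 4/5}, lower {1, 4}, argument x = -6/7. Verdict: none here - no I1-I6 shape fits x = -6/7 with lower {1, 4}.

Key observation: x = (-6/7) and roots of the ratio polynomials (prefactor -7/3) are the negated parameters.
Step ratio: r(k) = (-6/7) * (k-3/2) (k-1/2) (k+4/5) / [(k+1) (k+4) (k+1)] - rational in k. x = (-6/7); t_0 = -7/3; negate the roots.


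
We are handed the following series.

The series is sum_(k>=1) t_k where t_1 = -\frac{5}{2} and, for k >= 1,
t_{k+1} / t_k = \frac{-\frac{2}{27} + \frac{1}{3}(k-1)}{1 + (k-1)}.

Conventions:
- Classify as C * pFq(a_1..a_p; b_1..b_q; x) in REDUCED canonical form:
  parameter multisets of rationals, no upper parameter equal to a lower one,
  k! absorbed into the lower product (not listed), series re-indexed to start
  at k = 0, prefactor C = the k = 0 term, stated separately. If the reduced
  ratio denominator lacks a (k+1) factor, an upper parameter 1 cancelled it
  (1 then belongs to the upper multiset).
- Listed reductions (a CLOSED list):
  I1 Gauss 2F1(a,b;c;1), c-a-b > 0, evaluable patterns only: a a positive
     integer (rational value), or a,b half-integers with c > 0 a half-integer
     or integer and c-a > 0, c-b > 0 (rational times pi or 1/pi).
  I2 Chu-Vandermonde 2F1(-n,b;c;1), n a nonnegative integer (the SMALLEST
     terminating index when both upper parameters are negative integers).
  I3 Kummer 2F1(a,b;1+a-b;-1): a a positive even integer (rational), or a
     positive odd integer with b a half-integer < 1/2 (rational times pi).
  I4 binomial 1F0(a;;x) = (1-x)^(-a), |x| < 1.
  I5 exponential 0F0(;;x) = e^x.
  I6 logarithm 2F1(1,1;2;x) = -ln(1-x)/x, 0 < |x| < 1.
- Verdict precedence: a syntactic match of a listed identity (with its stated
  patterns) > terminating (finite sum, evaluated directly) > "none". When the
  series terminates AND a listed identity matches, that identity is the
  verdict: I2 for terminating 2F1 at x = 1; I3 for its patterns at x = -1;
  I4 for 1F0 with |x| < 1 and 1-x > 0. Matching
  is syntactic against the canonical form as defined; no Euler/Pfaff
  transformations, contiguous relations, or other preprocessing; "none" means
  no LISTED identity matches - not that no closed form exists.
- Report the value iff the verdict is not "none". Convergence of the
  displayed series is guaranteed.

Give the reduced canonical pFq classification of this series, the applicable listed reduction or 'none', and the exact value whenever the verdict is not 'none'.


The series (x = \frac{1}{3}) is 1F0: upper {-\frac{2}{9}}, lower {-}, prefactor -\frac{5}{2}. Verdict: the I4 binomial reduction fires (the 1F0 binomial series: exponent 2/9, x = \frac{1}{3}). Hence: \left(-\frac{5}{2}\right) \cdot \left(\frac{2}{3}\right)^{\frac{2}{9}}.

Structural cue: from the first term -\frac{5}{2}: the expanded ratio factors over Q; C = -5/2, roots give parameters.
Adjacent-term ratio: r(k) = \frac{1}{3} * (k-\frac{2}{9}) / [(k+1)] - poly over poly, x = \frac{1}{3} from leading terms; C = -\frac{5}{2} at k = 0.


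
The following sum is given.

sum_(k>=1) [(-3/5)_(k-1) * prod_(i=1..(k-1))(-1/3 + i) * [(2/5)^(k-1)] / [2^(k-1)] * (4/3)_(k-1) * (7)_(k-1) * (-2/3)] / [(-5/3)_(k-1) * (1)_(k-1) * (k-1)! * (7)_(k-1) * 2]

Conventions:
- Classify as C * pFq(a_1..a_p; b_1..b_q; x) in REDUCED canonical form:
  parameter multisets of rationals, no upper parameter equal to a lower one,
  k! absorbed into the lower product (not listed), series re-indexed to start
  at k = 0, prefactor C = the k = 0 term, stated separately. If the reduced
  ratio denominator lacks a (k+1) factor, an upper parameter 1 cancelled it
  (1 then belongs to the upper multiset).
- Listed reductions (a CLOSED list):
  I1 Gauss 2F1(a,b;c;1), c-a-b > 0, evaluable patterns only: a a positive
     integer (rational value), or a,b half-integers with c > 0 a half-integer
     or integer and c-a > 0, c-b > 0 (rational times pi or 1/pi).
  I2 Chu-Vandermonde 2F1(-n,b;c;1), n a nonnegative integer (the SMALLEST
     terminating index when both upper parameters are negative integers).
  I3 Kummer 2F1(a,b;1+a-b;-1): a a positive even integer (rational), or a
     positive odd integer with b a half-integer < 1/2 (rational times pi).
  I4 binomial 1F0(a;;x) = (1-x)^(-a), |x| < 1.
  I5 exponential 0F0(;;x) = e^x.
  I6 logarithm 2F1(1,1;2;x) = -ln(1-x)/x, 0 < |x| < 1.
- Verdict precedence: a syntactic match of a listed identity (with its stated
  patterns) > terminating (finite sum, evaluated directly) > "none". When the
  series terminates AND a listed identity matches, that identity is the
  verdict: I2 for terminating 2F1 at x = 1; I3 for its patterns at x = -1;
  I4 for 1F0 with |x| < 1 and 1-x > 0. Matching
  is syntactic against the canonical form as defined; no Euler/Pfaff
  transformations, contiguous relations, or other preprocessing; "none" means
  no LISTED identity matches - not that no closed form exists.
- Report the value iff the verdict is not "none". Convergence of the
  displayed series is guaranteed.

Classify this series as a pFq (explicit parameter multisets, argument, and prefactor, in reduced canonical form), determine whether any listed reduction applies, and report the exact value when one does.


Prefactor -1/3, argument 1/5: 3F2 with upper {-3/5, 2/3, 4/3} over lower {-5/3, 1}. Verdict: none. A 3F2 with upper {-3/5, 2/3, 4/3} fits none of I1-I6 at x = 1/5; the sum runs forever.

Key step: t_0 being -1/3, the two k-th powers (C = -1/3, x = 1/5) combine into one argument.
Consecutive-term ratio: r(k) = (1/5) * (k-3/5) (k+2/3) (k+4/3) / [(k-5/3) (k+1) (k+1)] ; factor over Q: parameters, x = (1/5), and C = -1/3.


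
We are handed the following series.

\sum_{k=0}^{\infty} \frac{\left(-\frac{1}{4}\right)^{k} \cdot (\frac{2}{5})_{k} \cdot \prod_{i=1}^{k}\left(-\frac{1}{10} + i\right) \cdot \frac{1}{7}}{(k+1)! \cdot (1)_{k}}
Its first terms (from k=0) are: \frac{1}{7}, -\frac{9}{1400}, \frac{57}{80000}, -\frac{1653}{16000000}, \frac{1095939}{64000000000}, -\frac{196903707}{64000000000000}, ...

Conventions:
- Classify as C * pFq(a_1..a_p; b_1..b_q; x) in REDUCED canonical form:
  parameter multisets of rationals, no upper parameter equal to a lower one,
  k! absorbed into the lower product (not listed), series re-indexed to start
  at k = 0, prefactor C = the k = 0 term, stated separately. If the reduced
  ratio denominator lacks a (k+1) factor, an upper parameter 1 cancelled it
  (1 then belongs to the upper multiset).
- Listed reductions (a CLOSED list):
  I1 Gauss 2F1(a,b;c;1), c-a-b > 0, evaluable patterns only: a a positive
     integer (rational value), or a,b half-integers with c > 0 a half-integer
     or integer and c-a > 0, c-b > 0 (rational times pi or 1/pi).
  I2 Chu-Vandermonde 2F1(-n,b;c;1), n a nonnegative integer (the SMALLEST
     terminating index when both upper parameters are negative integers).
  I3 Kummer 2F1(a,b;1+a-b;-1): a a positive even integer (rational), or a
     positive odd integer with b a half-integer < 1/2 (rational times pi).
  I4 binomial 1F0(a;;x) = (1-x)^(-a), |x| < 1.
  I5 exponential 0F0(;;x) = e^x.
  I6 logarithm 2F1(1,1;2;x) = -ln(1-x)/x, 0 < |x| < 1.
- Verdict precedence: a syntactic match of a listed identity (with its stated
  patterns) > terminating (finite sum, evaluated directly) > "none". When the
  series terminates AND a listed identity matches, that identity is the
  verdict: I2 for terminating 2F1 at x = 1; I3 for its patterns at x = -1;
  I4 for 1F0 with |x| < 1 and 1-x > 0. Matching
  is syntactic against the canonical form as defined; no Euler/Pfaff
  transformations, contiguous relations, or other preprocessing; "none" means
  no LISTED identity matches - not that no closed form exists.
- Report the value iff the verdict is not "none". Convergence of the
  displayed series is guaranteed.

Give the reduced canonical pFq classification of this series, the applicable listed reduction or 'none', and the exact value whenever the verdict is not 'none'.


Key observation: x = -\frac{1}{4} and (1)_k (prefactor 1/7) is k! itself.
Ratio: r(k) = -\frac{1}{4} * (k+\frac{2}{5}) (k+\frac{9}{10}) / [(k+2) (k+1)] - rational in k, leading ratio -\frac{1}{4}; with t_0 = \frac{1}{7}, classification follows.

x = -\frac{1}{4} here; the reduced form reads 2F1, upper {\frac{2}{5}, \frac{9}{10}}, lower {2}, C = \frac{1}{7}. Verdict: no listed reduction: x = -\frac{1}{4} and upper {\frac{2}{5}, \frac{9}{10}} fail every I1-I6 pattern.


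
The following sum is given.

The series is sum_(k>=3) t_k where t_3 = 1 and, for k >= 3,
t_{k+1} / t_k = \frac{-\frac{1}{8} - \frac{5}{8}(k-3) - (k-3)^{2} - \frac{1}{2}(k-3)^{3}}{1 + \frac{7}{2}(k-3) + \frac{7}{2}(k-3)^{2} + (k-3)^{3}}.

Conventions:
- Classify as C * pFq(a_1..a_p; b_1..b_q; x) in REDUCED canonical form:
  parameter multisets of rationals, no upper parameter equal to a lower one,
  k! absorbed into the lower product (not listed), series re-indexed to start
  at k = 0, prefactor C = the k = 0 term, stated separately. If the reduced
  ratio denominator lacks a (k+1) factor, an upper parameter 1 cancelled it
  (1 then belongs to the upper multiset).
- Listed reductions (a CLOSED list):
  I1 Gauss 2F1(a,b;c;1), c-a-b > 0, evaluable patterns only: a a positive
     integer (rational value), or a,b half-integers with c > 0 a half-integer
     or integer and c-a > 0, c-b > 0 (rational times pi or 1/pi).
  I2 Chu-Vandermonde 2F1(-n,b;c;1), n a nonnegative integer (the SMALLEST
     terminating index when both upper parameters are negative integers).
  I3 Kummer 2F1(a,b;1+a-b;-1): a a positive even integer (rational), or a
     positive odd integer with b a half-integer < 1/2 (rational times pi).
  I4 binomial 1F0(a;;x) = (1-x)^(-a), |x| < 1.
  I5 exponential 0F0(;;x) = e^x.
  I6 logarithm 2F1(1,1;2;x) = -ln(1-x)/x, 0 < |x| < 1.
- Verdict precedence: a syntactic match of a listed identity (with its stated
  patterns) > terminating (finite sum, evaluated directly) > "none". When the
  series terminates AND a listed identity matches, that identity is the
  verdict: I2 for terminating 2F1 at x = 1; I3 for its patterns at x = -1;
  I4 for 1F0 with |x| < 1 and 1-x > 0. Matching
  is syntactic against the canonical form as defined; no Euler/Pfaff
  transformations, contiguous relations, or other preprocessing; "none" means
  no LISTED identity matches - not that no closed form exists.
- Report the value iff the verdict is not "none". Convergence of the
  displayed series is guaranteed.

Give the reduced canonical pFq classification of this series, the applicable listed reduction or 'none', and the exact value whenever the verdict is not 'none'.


Key step: t_0 being 1, roots of the ratio polynomials (C = 1, x = -1/2) are the negated parameters.
Ratio: r(k) = -\frac{1}{2} * (k+\frac{1}{2}) (k+1) / [(k+2) (k+1)] ; factor over Q: parameters, x = -\frac{1}{2}, and C = 1.

Reduced: x = -\frac{1}{2}, 2F1, upper = {\frac{1}{2}, 1}, lower = {2}, C = 1. Verdict: none. No listed pattern accepts 2F1(\frac{1}{2}, 1; 2; -\frac{1}{2}).


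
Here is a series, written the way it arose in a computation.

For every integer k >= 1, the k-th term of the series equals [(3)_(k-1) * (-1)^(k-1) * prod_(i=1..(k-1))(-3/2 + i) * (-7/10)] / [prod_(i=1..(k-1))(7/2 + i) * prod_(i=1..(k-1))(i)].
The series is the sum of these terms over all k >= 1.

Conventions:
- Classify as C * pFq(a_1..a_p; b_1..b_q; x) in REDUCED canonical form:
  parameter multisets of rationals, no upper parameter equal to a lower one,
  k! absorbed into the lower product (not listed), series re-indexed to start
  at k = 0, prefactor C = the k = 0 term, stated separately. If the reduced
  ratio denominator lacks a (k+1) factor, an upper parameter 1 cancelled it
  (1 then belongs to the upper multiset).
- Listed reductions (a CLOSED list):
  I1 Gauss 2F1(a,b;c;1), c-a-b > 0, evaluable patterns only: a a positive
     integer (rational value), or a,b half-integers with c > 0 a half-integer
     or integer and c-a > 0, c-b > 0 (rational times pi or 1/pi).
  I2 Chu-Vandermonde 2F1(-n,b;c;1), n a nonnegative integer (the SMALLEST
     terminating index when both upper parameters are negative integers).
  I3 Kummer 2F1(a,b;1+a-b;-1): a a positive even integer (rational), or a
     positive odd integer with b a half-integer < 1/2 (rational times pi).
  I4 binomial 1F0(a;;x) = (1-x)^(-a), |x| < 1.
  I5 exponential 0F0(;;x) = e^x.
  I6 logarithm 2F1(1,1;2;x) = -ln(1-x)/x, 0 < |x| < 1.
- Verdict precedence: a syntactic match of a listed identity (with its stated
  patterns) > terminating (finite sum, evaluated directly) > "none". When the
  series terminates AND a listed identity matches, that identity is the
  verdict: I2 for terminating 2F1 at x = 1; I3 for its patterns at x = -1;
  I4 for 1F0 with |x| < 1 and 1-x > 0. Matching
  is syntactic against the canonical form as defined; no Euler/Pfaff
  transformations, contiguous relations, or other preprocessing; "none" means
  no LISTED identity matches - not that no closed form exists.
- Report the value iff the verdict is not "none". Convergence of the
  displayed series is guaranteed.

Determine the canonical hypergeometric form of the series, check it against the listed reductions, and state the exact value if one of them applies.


Reduced: x = -1, 2F1, upper = {-1/2, 3}, lower = {9/2}, C = -7/10. Verdict at x = -1: Kummer (I3) matches (x = -1; c = 9/2 equals 1+a-b for upper {-1/2, 3}: listed pattern). Hence: (-147/512) * pi.

The tell: with t_0 = -7/10, the lower running product (C = -7/10) is a rising factorial.
Step ratio: r(k) = (-1) * (k-1/2) (k+3) / [(k+9/2) (k+1)] - rational in k. x = (-1); t_0 = -7/10; negate the roots.


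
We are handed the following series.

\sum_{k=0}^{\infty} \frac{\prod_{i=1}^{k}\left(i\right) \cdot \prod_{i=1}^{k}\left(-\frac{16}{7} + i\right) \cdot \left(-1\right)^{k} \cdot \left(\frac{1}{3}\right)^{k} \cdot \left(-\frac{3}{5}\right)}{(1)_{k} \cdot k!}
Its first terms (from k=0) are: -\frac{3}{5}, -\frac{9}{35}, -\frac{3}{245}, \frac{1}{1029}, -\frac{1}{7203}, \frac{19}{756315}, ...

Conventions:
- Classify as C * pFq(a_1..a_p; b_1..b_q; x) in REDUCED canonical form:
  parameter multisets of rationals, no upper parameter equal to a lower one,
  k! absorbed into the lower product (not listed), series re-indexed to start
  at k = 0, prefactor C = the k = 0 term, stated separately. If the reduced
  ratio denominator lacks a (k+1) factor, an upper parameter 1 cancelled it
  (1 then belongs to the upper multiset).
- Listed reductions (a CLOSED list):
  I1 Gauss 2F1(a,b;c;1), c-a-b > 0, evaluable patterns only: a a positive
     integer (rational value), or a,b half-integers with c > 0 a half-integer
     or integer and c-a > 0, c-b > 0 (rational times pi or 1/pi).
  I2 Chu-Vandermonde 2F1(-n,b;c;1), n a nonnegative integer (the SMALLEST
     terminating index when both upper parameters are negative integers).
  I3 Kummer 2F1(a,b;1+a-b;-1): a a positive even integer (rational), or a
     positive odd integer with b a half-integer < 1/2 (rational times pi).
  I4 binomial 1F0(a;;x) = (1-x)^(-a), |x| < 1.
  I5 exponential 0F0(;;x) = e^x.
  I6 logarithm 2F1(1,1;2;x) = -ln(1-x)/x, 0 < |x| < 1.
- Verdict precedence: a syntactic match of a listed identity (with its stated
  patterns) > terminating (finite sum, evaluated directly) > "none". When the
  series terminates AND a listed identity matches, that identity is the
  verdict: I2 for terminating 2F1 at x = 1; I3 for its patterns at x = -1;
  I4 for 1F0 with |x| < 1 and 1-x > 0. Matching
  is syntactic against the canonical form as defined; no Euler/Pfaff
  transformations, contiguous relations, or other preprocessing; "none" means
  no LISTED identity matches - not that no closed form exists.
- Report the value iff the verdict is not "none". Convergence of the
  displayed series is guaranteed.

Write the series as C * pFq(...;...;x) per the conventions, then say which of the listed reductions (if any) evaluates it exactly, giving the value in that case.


Classification (C = -\frac{3}{5}): 1F0 with upper {-\frac{9}{7}}, lower {-}, argument x = -\frac{1}{3}. Verdict at x = -\frac{1}{3}: the I4 binomial reduction matches (the 1F0 binomial series: exponent 9/7, x = -\frac{1}{3}). Value: \left(-\frac{3}{5}\right) \cdot \left(\frac{4}{3}\right)^{\frac{9}{7}}.

Key observation: t_0 being -\frac{3}{5}, the running product (prefactor -3/5) telescopes to a rising factorial.
Ratio: r(k) = -\frac{1}{3} * (k-\frac{9}{7}) / [(k+1)] - poly over poly, x = -\frac{1}{3} from leading terms; C = -\frac{3}{5} at k = 0.
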